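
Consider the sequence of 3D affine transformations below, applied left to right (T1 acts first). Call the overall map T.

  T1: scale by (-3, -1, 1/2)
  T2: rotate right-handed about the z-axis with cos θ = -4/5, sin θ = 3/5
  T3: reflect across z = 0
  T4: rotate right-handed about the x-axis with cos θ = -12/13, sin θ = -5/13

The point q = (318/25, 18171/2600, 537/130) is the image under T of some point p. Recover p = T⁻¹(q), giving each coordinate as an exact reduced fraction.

p = (5, 6/5, 9/4)

T1 = [-3 0 0 0; 0 -1 0 0; 0 0 1/2 0; 0 0 0 1]
T2·T1 = [12/5 3/5 0 0; -9/5 4/5 0 0; 0 0 1/2 0; 0 0 0 1]
T3·…·T1 = [12/5 3/5 0 0; -9/5 4/5 0 0; 0 0 -1/2 0; 0 0 0 1]
T4·…·T1 = [12/5 3/5 0 0; 108/65 -48/65 -5/26 0; 9/13 -4/13 6/13 0; 0 0 0 1]
det M = -3/2; M⁻¹ = [4/15 12/65 1/13 0; 3/5 -48/65 -4/13 0; 0 -10/13 24/13 0; 0 0 0 1]
M⁻¹ · (318/25, 18171/2600, 537/130)ᵀ = (5, 6/5, 9/4)ᵀ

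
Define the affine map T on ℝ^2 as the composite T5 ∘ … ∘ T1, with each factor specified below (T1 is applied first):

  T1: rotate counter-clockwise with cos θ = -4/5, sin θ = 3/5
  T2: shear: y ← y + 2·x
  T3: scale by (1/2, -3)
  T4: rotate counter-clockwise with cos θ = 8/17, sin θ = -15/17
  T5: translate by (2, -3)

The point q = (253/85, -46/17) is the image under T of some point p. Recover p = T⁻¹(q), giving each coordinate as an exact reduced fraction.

p = (-1, 2/3)

T1 = [-4/5 -3/5 0; 3/5 -4/5 0; 0 0 1]
T2·T1 = [-4/5 -3/5 0; -1 -2 0; 0 0 1]
T3·…·T1 = [-2/5 -3/10 0; 3 6 0; 0 0 1]
T4·…·T1 = [209/85 438/85 0; 30/17 105/34 0; 0 0 1]
T5·…·T1 = [209/85 438/85 2; 30/17 105/34 -3; 0 0 1]
det M = -3/2; M⁻¹ = [-35/17 292/85 1226/85; 20/17 -418/255 -618/85; 0 0 1]
M⁻¹ · (253/85, -46/17)ᵀ = (-1, 2/3)ᵀ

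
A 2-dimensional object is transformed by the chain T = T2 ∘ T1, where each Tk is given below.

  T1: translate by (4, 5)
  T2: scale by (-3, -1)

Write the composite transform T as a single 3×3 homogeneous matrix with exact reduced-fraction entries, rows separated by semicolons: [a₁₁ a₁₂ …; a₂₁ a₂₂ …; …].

T1 = [1 0 4; 0 1 5; 0 0 1]
T2·T1 = [-3 0 -12; 0 -1 -5; 0 0 1]

T = [-3 0 -12; 0 -1 -5; 0 0 1]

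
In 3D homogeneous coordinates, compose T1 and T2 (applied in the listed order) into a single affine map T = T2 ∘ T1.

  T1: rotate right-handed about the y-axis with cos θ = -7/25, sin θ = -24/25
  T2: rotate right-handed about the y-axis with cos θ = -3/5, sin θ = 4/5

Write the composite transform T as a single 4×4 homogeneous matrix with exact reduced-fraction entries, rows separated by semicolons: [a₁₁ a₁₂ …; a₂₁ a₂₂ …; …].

T = [117/125 0 44/125 0; 0 1 0 0; -44/125 0 117/125 0; 0 0 0 1]

T1 = [-7/25 0 -24/25 0; 0 1 0 0; 24/25 0 -7/25 0; 0 0 0 1]
T2·T1 = [117/125 0 44/125 0; 0 1 0 0; -44/125 0 117/125 0; 0 0 0 1]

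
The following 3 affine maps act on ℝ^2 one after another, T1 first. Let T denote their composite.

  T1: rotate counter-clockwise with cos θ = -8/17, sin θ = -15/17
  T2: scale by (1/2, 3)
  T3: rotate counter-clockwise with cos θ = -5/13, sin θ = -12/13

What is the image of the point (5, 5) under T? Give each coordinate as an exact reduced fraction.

T1 rotate counter-clockwise with cos θ = -8/17, sin θ = -15/17: (5, 5) → (35/17, -115/17)
T2 scale by (1/2, 3): (35/17, -115/17) → (35/34, -345/17)
T3 rotate counter-clockwise with cos θ = -5/13, sin θ = -12/13: (35/34, -345/17) → (-8455/442, 1515/221)

T(p) = (-8455/442, 1515/221)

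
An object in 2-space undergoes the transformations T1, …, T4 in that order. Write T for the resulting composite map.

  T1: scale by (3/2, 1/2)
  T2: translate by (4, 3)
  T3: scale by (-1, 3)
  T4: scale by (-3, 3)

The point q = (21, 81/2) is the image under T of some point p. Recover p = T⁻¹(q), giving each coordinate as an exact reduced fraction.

p = (2, 3)

T1 = [3/2 0 0; 0 1/2 0; 0 0 1]
T2·T1 = [3/2 0 4; 0 1/2 3; 0 0 1]
T3·…·T1 = [-3/2 0 -4; 0 3/2 9; 0 0 1]
T4·…·T1 = [9/2 0 12; 0 9/2 27; 0 0 1]
det M = 81/4; M⁻¹ = [2/9 0 -8/3; 0 2/9 -6; 0 0 1]
M⁻¹ · (21, 81/2)ᵀ = (2, 3)ᵀ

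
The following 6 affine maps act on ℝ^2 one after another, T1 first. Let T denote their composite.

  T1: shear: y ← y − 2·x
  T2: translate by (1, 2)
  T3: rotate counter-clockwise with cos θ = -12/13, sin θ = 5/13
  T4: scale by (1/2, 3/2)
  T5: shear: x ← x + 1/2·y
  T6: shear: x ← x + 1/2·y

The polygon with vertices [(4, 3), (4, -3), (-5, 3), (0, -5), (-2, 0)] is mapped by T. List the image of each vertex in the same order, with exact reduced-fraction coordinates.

T1 shear: y ← y − 2·x: (4, 3) → (4, -5); (4, -3) → (4, -11); (-5, 3) → (-5, 13); (0, -5) → (0, -5); (-2, 0) → (-2, 4)
T2 translate by (1, 2): (4, -5) → (5, -3); (4, -11) → (5, -9); (-5, 13) → (-4, 15); (0, -5) → (1, -3); (-2, 4) → (-1, 6)
T3 rotate counter-clockwise with cos θ = -12/13, sin θ = 5/13: (5, -3) → (-45/13, 61/13); (5, -9) → (-15/13, 133/13); (-4, 15) → (-27/13, -200/13); (1, -3) → (3/13, 41/13); (-1, 6) → (-18/13, -77/13)
T4 scale by (1/2, 3/2): (-45/13, 61/13) → (-45/26, 183/26); (-15/13, 133/13) → (-15/26, 399/26); (-27/13, -200/13) → (-27/26, -300/13); (3/13, 41/13) → (3/26, 123/26); (-18/13, -77/13) → (-9/13, -231/26)
T5 shear: x ← x + 1/2·y: (-45/26, 183/26) → (93/52, 183/26); (-15/26, 399/26) → (369/52, 399/26); (-27/26, -300/13) → (-327/26, -300/13); (3/26, 123/26) → (129/52, 123/26); (-9/13, -231/26) → (-267/52, -231/26)
T6 shear: x ← x + 1/2·y: (93/52, 183/26) → (69/13, 183/26); (369/52, 399/26) → (192/13, 399/26); (-327/26, -300/13) → (-627/26, -300/13); (129/52, 123/26) → (63/13, 123/26); (-267/52, -231/26) → (-249/26, -231/26)

image vertices: (69/13, 183/26), (192/13, 399/26), (-627/26, -300/13), (63/13, 123/26), (-249/26, -231/26)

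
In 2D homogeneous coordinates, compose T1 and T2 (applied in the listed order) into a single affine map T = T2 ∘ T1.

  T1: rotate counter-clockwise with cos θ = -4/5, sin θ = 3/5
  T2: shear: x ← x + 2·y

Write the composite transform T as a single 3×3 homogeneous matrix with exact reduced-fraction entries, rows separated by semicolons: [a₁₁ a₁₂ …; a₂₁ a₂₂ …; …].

T1 = [-4/5 -3/5 0; 3/5 -4/5 0; 0 0 1]
T2·T1 = [2/5 -11/5 0; 3/5 -4/5 0; 0 0 1]

T = [2/5 -11/5 0; 3/5 -4/5 0; 0 0 1]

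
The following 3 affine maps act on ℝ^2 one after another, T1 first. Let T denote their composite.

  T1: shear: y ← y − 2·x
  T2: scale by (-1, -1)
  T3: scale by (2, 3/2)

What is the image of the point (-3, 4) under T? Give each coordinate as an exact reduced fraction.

T1 shear: y ← y − 2·x: (-3, 4) → (-3, 10)
T2 scale by (-1, -1): (-3, 10) → (3, -10)
T3 scale by (2, 3/2): (3, -10) → (6, -15)

T(p) = (6, -15)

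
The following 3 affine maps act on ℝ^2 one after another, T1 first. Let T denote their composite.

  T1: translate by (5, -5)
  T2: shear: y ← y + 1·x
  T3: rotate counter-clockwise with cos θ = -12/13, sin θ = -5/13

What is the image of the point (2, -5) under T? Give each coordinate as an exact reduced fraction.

T(p) = (-99/13, 1/13)

T1 translate by (5, -5): (2, -5) → (7, -10)
T2 shear: y ← y + 1·x: (7, -10) → (7, -3)
T3 rotate counter-clockwise with cos θ = -12/13, sin θ = -5/13: (7, -3) → (-99/13, 1/13)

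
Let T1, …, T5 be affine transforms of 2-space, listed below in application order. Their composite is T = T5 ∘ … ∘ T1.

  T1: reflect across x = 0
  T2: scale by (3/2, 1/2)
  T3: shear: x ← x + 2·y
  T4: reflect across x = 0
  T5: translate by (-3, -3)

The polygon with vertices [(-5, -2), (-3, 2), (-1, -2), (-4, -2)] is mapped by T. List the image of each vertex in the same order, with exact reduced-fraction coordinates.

T1 reflect across x = 0: (-5, -2) → (5, -2); (-3, 2) → (3, 2); (-1, -2) → (1, -2); (-4, -2) → (4, -2)
T2 scale by (3/2, 1/2): (5, -2) → (15/2, -1); (3, 2) → (9/2, 1); (1, -2) → (3/2, -1); (4, -2) → (6, -1)
T3 shear: x ← x + 2·y: (15/2, -1) → (11/2, -1); (9/2, 1) → (13/2, 1); (3/2, -1) → (-1/2, -1); (6, -1) → (4, -1)
T4 reflect across x = 0: (11/2, -1) → (-11/2, -1); (13/2, 1) → (-13/2, 1); (-1/2, -1) → (1/2, -1); (4, -1) → (-4, -1)
T5 translate by (-3, -3): (-11/2, -1) → (-17/2, -4); (-13/2, 1) → (-19/2, -2); (1/2, -1) → (-5/2, -4); (-4, -1) → (-7, -4)

image vertices: (-17/2, -4), (-19/2, -2), (-5/2, -4), (-7, -4)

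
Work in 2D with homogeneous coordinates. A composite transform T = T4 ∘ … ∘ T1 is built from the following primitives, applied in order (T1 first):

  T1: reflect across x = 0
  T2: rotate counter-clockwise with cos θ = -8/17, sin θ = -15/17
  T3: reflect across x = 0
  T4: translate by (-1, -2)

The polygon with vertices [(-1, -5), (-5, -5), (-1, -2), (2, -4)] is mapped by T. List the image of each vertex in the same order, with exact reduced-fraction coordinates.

image vertices: (66/17, -9/17), (98/17, -69/17), (21/17, -33/17), (27/17, 28/17)

T1 reflect across x = 0: (-1, -5) → (1, -5); (-5, -5) → (5, -5); (-1, -2) → (1, -2); (2, -4) → (-2, -4)
T2 rotate counter-clockwise with cos θ = -8/17, sin θ = -15/17: (1, -5) → (-83/17, 25/17); (5, -5) → (-115/17, -35/17); (1, -2) → (-38/17, 1/17); (-2, -4) → (-44/17, 62/17)
T3 reflect across x = 0: (-83/17, 25/17) → (83/17, 25/17); (-115/17, -35/17) → (115/17, -35/17); (-38/17, 1/17) → (38/17, 1/17); (-44/17, 62/17) → (44/17, 62/17)
T4 translate by (-1, -2): (83/17, 25/17) → (66/17, -9/17); (115/17, -35/17) → (98/17, -69/17); (38/17, 1/17) → (21/17, -33/17); (44/17, 62/17) → (27/17, 28/17)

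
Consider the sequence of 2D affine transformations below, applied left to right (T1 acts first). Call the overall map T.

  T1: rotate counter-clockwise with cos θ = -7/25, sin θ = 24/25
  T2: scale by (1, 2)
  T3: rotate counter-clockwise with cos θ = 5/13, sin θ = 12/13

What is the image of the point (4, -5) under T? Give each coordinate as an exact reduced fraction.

T(p) = (-2684/325, 2414/325)

T1 rotate counter-clockwise with cos θ = -7/25, sin θ = 24/25: (4, -5) → (92/25, 131/25)
T2 scale by (1, 2): (92/25, 131/25) → (92/25, 262/25)
T3 rotate counter-clockwise with cos θ = 5/13, sin θ = 12/13: (92/25, 262/25) → (-2684/325, 2414/325)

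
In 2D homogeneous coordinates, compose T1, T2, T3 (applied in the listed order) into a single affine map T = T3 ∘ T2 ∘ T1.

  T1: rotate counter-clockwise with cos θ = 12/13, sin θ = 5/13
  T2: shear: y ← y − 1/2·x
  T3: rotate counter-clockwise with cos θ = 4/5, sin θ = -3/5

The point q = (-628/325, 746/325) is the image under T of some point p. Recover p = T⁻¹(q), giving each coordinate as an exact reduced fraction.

p = (-3, 2/5)

T1 = [12/13 -5/13 0; 5/13 12/13 0; 0 0 1]
T2·T1 = [12/13 -5/13 0; -1/13 29/26 0; 0 0 1]
T3·…·T1 = [9/13 47/130 0; -8/13 73/65 0; 0 0 1]
det M = 1; M⁻¹ = [73/65 -47/130 0; 8/13 9/13 0; 0 0 1]
M⁻¹ · (-628/325, 746/325)ᵀ = (-3, 2/5)ᵀ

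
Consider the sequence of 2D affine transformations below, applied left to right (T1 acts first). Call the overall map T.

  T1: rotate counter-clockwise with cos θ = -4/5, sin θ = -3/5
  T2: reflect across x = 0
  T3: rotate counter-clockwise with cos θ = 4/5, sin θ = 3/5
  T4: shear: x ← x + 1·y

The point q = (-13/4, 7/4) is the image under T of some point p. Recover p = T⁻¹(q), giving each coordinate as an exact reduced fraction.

T1 = [-4/5 3/5 0; -3/5 -4/5 0; 0 0 1]
T2·T1 = [4/5 -3/5 0; -3/5 -4/5 0; 0 0 1]
T3·…·T1 = [1 0 0; 0 -1 0; 0 0 1]
T4·…·T1 = [1 -1 0; 0 -1 0; 0 0 1]
det M = -1; M⁻¹ = [1 -1 0; 0 -1 0; 0 0 1]
M⁻¹ · (-13/4, 7/4)ᵀ = (-5, -7/4)ᵀ

p = (-5, -7/4)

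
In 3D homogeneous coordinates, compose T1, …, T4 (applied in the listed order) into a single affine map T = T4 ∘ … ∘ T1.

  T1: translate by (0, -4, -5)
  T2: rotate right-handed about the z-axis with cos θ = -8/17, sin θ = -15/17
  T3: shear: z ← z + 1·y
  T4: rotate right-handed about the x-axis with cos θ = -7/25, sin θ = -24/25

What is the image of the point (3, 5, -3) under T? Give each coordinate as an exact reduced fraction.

T(p) = (-9/17, -49/5, 519/85)

T1 translate by (0, -4, -5): (3, 5, -3) → (3, 1, -8)
T2 rotate right-handed about the z-axis with cos θ = -8/17, sin θ = -15/17: (3, 1, -8) → (-9/17, -53/17, -8)
T3 shear: z ← z + 1·y: (-9/17, -53/17, -8) → (-9/17, -53/17, -189/17)
T4 rotate right-handed about the x-axis with cos θ = -7/25, sin θ = -24/25: (-9/17, -53/17, -189/17) → (-9/17, -49/5, 519/85)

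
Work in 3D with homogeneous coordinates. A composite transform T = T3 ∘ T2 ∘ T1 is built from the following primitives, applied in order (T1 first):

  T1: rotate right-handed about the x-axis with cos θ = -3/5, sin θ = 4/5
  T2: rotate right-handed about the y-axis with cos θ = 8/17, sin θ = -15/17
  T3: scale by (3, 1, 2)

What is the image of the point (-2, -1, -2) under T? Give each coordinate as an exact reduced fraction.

T1 rotate right-handed about the x-axis with cos θ = -3/5, sin θ = 4/5: (-2, -1, -2) → (-2, 11/5, 2/5)
T2 rotate right-handed about the y-axis with cos θ = 8/17, sin θ = -15/17: (-2, 11/5, 2/5) → (-22/17, 11/5, -134/85)
T3 scale by (3, 1, 2): (-22/17, 11/5, -134/85) → (-66/17, 11/5, -268/85)

T(p) = (-66/17, 11/5, -268/85)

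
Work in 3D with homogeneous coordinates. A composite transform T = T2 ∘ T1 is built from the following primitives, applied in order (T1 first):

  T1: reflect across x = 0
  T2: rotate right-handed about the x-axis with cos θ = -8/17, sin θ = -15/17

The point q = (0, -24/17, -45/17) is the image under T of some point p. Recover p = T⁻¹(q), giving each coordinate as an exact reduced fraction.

p = (0, 3, 0)

T1 = [-1 0 0 0; 0 1 0 0; 0 0 1 0; 0 0 0 1]
T2·T1 = [-1 0 0 0; 0 -8/17 15/17 0; 0 -15/17 -8/17 0; 0 0 0 1]
det M = -1; M⁻¹ = [-1 0 0 0; 0 -8/17 -15/17 0; 0 15/17 -8/17 0; 0 0 0 1]
M⁻¹ · (0, -24/17, -45/17)ᵀ = (0, 3, 0)ᵀ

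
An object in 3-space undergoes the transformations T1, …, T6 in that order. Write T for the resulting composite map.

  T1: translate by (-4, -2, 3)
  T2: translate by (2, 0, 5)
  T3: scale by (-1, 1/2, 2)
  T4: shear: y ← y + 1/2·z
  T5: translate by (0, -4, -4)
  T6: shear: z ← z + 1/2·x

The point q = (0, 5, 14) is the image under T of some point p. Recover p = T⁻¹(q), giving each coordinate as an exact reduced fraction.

p = (2, 2, 1)

T1 = [1 0 0 -4; 0 1 0 -2; 0 0 1 3; 0 0 0 1]
T2·T1 = [1 0 0 -2; 0 1 0 -2; 0 0 1 8; 0 0 0 1]
T3·…·T1 = [-1 0 0 2; 0 1/2 0 -1; 0 0 2 16; 0 0 0 1]
T4·…·T1 = [-1 0 0 2; 0 1/2 1 7; 0 0 2 16; 0 0 0 1]
T5·…·T1 = [-1 0 0 2; 0 1/2 1 3; 0 0 2 12; 0 0 0 1]
T6·…·T1 = [-1 0 0 2; 0 1/2 1 3; -1/2 0 2 13; 0 0 0 1]
det M = -1; M⁻¹ = [-1 0 0 2; 1/2 2 -1 6; -1/4 0 1/2 -6; 0 0 0 1]
M⁻¹ · (0, 5, 14)ᵀ = (2, 2, 1)ᵀ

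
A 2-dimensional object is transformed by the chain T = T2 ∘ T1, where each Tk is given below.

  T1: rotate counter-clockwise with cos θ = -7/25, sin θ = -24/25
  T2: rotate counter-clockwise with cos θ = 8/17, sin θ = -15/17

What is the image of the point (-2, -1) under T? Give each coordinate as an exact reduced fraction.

T1 rotate counter-clockwise with cos θ = -7/25, sin θ = -24/25: (-2, -1) → (-2/5, 11/5)
T2 rotate counter-clockwise with cos θ = 8/17, sin θ = -15/17: (-2/5, 11/5) → (149/85, 118/85)

T(p) = (149/85, 118/85)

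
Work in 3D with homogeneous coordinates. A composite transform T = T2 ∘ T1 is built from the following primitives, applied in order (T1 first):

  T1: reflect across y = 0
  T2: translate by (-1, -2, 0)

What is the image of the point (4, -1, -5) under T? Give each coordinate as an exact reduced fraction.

T1 reflect across y = 0: (4, -1, -5) → (4, 1, -5)
T2 translate by (-1, -2, 0): (4, 1, -5) → (3, -1, -5)

T(p) = (3, -1, -5)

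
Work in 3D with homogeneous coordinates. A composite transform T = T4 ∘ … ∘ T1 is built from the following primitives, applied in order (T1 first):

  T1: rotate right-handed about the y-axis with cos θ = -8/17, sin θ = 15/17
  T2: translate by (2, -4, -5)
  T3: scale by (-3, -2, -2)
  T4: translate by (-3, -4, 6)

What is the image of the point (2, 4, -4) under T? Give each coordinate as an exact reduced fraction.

T1 rotate right-handed about the y-axis with cos θ = -8/17, sin θ = 15/17: (2, 4, -4) → (-76/17, 4, 2/17)
T2 translate by (2, -4, -5): (-76/17, 4, 2/17) → (-42/17, 0, -83/17)
T3 scale by (-3, -2, -2): (-42/17, 0, -83/17) → (126/17, 0, 166/17)
T4 translate by (-3, -4, 6): (126/17, 0, 166/17) → (75/17, -4, 268/17)

T(p) = (75/17, -4, 268/17)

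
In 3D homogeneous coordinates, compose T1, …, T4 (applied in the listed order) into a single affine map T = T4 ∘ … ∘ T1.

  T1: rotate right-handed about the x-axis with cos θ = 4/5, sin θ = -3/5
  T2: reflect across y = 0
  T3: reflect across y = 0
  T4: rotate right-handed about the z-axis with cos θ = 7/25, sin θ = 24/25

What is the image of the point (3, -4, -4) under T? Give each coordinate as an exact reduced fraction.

T1 rotate right-handed about the x-axis with cos θ = 4/5, sin θ = -3/5: (3, -4, -4) → (3, -28/5, -4/5)
T2 reflect across y = 0: (3, -28/5, -4/5) → (3, 28/5, -4/5)
T3 reflect across y = 0: (3, 28/5, -4/5) → (3, -28/5, -4/5)
T4 rotate right-handed about the z-axis with cos θ = 7/25, sin θ = 24/25: (3, -28/5, -4/5) → (777/125, 164/125, -4/5)

T(p) = (777/125, 164/125, -4/5)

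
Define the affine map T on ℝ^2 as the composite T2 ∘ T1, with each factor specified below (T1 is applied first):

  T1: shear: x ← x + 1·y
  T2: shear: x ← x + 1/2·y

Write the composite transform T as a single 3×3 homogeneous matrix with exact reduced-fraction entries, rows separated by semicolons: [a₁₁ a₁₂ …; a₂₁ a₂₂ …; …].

T = [1 3/2 0; 0 1 0; 0 0 1]

T1 = [1 1 0; 0 1 0; 0 0 1]
T2·T1 = [1 3/2 0; 0 1 0; 0 0 1]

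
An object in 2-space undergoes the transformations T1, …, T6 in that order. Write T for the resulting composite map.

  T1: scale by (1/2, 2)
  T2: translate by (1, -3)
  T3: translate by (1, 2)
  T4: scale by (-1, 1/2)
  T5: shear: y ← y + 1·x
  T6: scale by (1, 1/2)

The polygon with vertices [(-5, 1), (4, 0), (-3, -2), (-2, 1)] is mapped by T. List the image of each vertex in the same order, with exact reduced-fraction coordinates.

image vertices: (1/2, 1/2), (-4, -9/4), (-1/2, -3/2), (-1, -1/4)

T1 scale by (1/2, 2): (-5, 1) → (-5/2, 2); (4, 0) → (2, 0); (-3, -2) → (-3/2, -4); (-2, 1) → (-1, 2)
T2 translate by (1, -3): (-5/2, 2) → (-3/2, -1); (2, 0) → (3, -3); (-3/2, -4) → (-1/2, -7); (-1, 2) → (0, -1)
T3 translate by (1, 2): (-3/2, -1) → (-1/2, 1); (3, -3) → (4, -1); (-1/2, -7) → (1/2, -5); (0, -1) → (1, 1)
T4 scale by (-1, 1/2): (-1/2, 1) → (1/2, 1/2); (4, -1) → (-4, -1/2); (1/2, -5) → (-1/2, -5/2); (1, 1) → (-1, 1/2)
T5 shear: y ← y + 1·x: (1/2, 1/2) → (1/2, 1); (-4, -1/2) → (-4, -9/2); (-1/2, -5/2) → (-1/2, -3); (-1, 1/2) → (-1, -1/2)
T6 scale by (1, 1/2): (1/2, 1) → (1/2, 1/2); (-4, -9/2) → (-4, -9/4); (-1/2, -3) → (-1/2, -3/2); (-1, -1/2) → (-1, -1/4)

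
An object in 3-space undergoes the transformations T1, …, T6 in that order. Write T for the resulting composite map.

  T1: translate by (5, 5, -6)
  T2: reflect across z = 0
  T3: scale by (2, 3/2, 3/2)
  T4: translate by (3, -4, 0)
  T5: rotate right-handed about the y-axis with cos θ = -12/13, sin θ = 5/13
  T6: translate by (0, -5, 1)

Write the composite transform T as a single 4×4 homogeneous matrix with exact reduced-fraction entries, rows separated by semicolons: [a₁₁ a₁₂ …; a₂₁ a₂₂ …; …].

T1 = [1 0 0 5; 0 1 0 5; 0 0 1 -6; 0 0 0 1]
T2·T1 = [1 0 0 5; 0 1 0 5; 0 0 -1 6; 0 0 0 1]
T3·…·T1 = [2 0 0 10; 0 3/2 0 15/2; 0 0 -3/2 9; 0 0 0 1]
T4·…·T1 = [2 0 0 13; 0 3/2 0 7/2; 0 0 -3/2 9; 0 0 0 1]
T5·…·T1 = [-24/13 0 -15/26 -111/13; 0 3/2 0 7/2; -10/13 0 18/13 -173/13; 0 0 0 1]
T6·…·T1 = [-24/13 0 -15/26 -111/13; 0 3/2 0 -3/2; -10/13 0 18/13 -160/13; 0 0 0 1]

T = [-24/13 0 -15/26 -111/13; 0 3/2 0 -3/2; -10/13 0 18/13 -160/13; 0 0 0 1]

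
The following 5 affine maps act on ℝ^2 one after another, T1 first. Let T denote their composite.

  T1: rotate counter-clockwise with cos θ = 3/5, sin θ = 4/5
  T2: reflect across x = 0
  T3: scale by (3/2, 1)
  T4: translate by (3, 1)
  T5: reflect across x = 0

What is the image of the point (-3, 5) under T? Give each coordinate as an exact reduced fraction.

T1 rotate counter-clockwise with cos θ = 3/5, sin θ = 4/5: (-3, 5) → (-29/5, 3/5)
T2 reflect across x = 0: (-29/5, 3/5) → (29/5, 3/5)
T3 scale by (3/2, 1): (29/5, 3/5) → (87/10, 3/5)
T4 translate by (3, 1): (87/10, 3/5) → (117/10, 8/5)
T5 reflect across x = 0: (117/10, 8/5) → (-117/10, 8/5)

T(p) = (-117/10, 8/5)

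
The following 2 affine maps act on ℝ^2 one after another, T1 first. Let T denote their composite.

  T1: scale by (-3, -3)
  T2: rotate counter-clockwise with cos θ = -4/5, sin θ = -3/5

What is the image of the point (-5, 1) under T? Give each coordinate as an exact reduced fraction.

T(p) = (-69/5, -33/5)

T1 scale by (-3, -3): (-5, 1) → (15, -3)
T2 rotate counter-clockwise with cos θ = -4/5, sin θ = -3/5: (15, -3) → (-69/5, -33/5)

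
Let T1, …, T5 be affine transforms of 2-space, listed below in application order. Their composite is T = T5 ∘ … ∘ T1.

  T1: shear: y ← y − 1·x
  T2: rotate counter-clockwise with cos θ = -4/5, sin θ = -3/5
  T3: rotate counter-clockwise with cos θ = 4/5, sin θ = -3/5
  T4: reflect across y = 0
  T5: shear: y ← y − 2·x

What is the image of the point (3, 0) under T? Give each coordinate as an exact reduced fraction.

T1 shear: y ← y − 1·x: (3, 0) → (3, -3)
T2 rotate counter-clockwise with cos θ = -4/5, sin θ = -3/5: (3, -3) → (-21/5, 3/5)
T3 rotate counter-clockwise with cos θ = 4/5, sin θ = -3/5: (-21/5, 3/5) → (-3, 3)
T4 reflect across y = 0: (-3, 3) → (-3, -3)
T5 shear: y ← y − 2·x: (-3, -3) → (-3, 3)

T(p) = (-3, 3)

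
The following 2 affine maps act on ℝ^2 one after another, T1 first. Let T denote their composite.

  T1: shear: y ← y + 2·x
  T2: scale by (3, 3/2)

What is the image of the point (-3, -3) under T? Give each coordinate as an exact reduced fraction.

T1 shear: y ← y + 2·x: (-3, -3) → (-3, -9)
T2 scale by (3, 3/2): (-3, -9) → (-9, -27/2)

T(p) = (-9, -27/2)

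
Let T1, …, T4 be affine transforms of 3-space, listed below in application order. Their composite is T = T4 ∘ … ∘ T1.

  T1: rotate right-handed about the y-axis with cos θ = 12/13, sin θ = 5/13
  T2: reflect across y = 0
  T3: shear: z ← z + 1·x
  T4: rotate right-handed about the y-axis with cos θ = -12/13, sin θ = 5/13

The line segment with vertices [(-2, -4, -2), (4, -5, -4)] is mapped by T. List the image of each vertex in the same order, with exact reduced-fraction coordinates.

image vertices: (168/169, 4, 746/169), (-536/169, 5, 340/169)

T1 rotate right-handed about the y-axis with cos θ = 12/13, sin θ = 5/13: (-2, -4, -2) → (-34/13, -4, -14/13); (4, -5, -4) → (28/13, -5, -68/13)
T2 reflect across y = 0: (-34/13, -4, -14/13) → (-34/13, 4, -14/13); (28/13, -5, -68/13) → (28/13, 5, -68/13)
T3 shear: z ← z + 1·x: (-34/13, 4, -14/13) → (-34/13, 4, -48/13); (28/13, 5, -68/13) → (28/13, 5, -40/13)
T4 rotate right-handed about the y-axis with cos θ = -12/13, sin θ = 5/13: (-34/13, 4, -48/13) → (168/169, 4, 746/169); (28/13, 5, -40/13) → (-536/169, 5, 340/169)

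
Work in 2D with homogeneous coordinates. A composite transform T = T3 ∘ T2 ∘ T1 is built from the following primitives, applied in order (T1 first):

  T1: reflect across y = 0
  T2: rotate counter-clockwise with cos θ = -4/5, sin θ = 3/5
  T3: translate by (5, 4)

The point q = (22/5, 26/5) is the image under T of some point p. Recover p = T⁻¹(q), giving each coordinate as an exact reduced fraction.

p = (6/5, 3/5)

T1 = [1 0 0; 0 -1 0; 0 0 1]
T2·T1 = [-4/5 3/5 0; 3/5 4/5 0; 0 0 1]
T3·…·T1 = [-4/5 3/5 5; 3/5 4/5 4; 0 0 1]
det M = -1; M⁻¹ = [-4/5 3/5 8/5; 3/5 4/5 -31/5; 0 0 1]
M⁻¹ · (22/5, 26/5)ᵀ = (6/5, 3/5)ᵀ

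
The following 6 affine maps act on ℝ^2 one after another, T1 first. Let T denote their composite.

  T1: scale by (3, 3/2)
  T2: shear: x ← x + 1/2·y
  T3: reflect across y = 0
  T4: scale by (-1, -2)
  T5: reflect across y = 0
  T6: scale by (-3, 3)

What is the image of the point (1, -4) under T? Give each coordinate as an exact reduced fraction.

T(p) = (0, 36)

T1 scale by (3, 3/2): (1, -4) → (3, -6)
T2 shear: x ← x + 1/2·y: (3, -6) → (0, -6)
T3 reflect across y = 0: (0, -6) → (0, 6)
T4 scale by (-1, -2): (0, 6) → (0, -12)
T5 reflect across y = 0: (0, -12) → (0, 12)
T6 scale by (-3, 3): (0, 12) → (0, 36)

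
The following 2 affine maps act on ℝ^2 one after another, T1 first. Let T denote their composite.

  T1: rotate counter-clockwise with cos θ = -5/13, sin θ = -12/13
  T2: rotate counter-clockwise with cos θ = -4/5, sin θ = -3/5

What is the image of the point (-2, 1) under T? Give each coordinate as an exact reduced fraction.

T1 rotate counter-clockwise with cos θ = -5/13, sin θ = -12/13: (-2, 1) → (22/13, 19/13)
T2 rotate counter-clockwise with cos θ = -4/5, sin θ = -3/5: (22/13, 19/13) → (-31/65, -142/65)

T(p) = (-31/65, -142/65)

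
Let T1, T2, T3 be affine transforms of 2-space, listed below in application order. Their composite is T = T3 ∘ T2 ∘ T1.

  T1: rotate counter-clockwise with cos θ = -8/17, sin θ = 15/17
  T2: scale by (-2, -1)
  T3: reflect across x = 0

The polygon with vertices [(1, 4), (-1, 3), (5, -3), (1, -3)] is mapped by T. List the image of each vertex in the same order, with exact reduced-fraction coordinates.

T1 rotate counter-clockwise with cos θ = -8/17, sin θ = 15/17: (1, 4) → (-4, -1); (-1, 3) → (-37/17, -39/17); (5, -3) → (5/17, 99/17); (1, -3) → (37/17, 39/17)
T2 scale by (-2, -1): (-4, -1) → (8, 1); (-37/17, -39/17) → (74/17, 39/17); (5/17, 99/17) → (-10/17, -99/17); (37/17, 39/17) → (-74/17, -39/17)
T3 reflect across x = 0: (8, 1) → (-8, 1); (74/17, 39/17) → (-74/17, 39/17); (-10/17, -99/17) → (10/17, -99/17); (-74/17, -39/17) → (74/17, -39/17)

image vertices: (-8, 1), (-74/17, 39/17), (10/17, -99/17), (74/17, -39/17)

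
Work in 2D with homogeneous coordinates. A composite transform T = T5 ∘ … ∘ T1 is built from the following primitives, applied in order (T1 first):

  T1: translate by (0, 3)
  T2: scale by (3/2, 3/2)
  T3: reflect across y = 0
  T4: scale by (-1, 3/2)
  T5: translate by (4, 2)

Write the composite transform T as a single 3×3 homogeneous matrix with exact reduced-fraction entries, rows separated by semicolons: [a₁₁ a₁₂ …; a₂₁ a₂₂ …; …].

T1 = [1 0 0; 0 1 3; 0 0 1]
T2·T1 = [3/2 0 0; 0 3/2 9/2; 0 0 1]
T3·…·T1 = [3/2 0 0; 0 -3/2 -9/2; 0 0 1]
T4·…·T1 = [-3/2 0 0; 0 -9/4 -27/4; 0 0 1]
T5·…·T1 = [-3/2 0 4; 0 -9/4 -19/4; 0 0 1]

T = [-3/2 0 4; 0 -9/4 -19/4; 0 0 1]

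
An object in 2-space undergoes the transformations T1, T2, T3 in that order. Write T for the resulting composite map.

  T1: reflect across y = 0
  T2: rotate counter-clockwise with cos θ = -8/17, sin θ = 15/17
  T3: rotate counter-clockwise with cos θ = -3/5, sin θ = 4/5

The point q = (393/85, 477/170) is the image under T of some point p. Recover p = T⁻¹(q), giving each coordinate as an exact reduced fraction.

p = (-9/2, -3)

T1 = [1 0 0; 0 -1 0; 0 0 1]
T2·T1 = [-8/17 15/17 0; 15/17 8/17 0; 0 0 1]
T3·…·T1 = [-36/85 -77/85 0; -77/85 36/85 0; 0 0 1]
det M = -1; M⁻¹ = [-36/85 -77/85 0; -77/85 36/85 0; 0 0 1]
M⁻¹ · (393/85, 477/170)ᵀ = (-9/2, -3)ᵀ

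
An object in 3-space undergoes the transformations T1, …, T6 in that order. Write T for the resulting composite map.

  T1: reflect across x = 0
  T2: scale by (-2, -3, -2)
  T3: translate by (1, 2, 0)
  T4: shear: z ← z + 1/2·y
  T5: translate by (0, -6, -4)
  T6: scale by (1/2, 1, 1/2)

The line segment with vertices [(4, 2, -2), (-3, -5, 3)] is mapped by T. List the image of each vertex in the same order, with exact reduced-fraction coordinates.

image vertices: (9/2, -10, -1), (-5/2, 11, -3/4)

T1 reflect across x = 0: (4, 2, -2) → (-4, 2, -2); (-3, -5, 3) → (3, -5, 3)
T2 scale by (-2, -3, -2): (-4, 2, -2) → (8, -6, 4); (3, -5, 3) → (-6, 15, -6)
T3 translate by (1, 2, 0): (8, -6, 4) → (9, -4, 4); (-6, 15, -6) → (-5, 17, -6)
T4 shear: z ← z + 1/2·y: (9, -4, 4) → (9, -4, 2); (-5, 17, -6) → (-5, 17, 5/2)
T5 translate by (0, -6, -4): (9, -4, 2) → (9, -10, -2); (-5, 17, 5/2) → (-5, 11, -3/2)
T6 scale by (1/2, 1, 1/2): (9, -10, -2) → (9/2, -10, -1); (-5, 11, -3/2) → (-5/2, 11, -3/4)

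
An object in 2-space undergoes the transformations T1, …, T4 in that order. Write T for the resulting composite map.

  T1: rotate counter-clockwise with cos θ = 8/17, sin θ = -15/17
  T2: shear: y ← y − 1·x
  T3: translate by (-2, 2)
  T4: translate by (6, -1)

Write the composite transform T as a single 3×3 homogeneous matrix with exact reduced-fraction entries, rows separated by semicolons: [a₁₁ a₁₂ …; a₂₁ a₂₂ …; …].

T = [8/17 15/17 4; -23/17 -7/17 1; 0 0 1]

T1 = [8/17 15/17 0; -15/17 8/17 0; 0 0 1]
T2·T1 = [8/17 15/17 0; -23/17 -7/17 0; 0 0 1]
T3·…·T1 = [8/17 15/17 -2; -23/17 -7/17 2; 0 0 1]
T4·…·T1 = [8/17 15/17 4; -23/17 -7/17 1; 0 0 1]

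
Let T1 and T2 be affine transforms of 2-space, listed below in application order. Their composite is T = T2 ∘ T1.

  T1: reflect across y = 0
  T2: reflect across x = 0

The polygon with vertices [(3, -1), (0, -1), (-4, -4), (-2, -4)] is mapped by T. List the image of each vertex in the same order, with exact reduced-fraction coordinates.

T1 reflect across y = 0: (3, -1) → (3, 1); (0, -1) → (0, 1); (-4, -4) → (-4, 4); (-2, -4) → (-2, 4)
T2 reflect across x = 0: (3, 1) → (-3, 1); (0, 1) → (0, 1); (-4, 4) → (4, 4); (-2, 4) → (2, 4)

image vertices: (-3, 1), (0, 1), (4, 4), (2, 4)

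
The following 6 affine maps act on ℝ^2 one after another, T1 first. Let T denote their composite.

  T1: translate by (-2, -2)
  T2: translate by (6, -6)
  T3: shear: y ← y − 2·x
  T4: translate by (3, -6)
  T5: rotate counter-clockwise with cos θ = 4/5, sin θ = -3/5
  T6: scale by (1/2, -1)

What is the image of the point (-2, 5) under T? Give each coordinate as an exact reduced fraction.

T(p) = (-19/10, 67/5)

T1 translate by (-2, -2): (-2, 5) → (-4, 3)
T2 translate by (6, -6): (-4, 3) → (2, -3)
T3 shear: y ← y − 2·x: (2, -3) → (2, -7)
T4 translate by (3, -6): (2, -7) → (5, -13)
T5 rotate counter-clockwise with cos θ = 4/5, sin θ = -3/5: (5, -13) → (-19/5, -67/5)
T6 scale by (1/2, -1): (-19/5, -67/5) → (-19/10, 67/5)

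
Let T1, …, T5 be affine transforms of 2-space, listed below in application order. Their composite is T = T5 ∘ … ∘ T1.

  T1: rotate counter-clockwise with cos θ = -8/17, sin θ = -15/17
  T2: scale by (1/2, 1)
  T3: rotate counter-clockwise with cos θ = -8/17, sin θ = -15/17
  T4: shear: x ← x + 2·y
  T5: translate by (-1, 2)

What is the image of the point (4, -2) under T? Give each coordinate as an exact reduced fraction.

T(p) = (933/289, 1395/289)

T1 rotate counter-clockwise with cos θ = -8/17, sin θ = -15/17: (4, -2) → (-62/17, -44/17)
T2 scale by (1/2, 1): (-62/17, -44/17) → (-31/17, -44/17)
T3 rotate counter-clockwise with cos θ = -8/17, sin θ = -15/17: (-31/17, -44/17) → (-412/289, 817/289)
T4 shear: x ← x + 2·y: (-412/289, 817/289) → (1222/289, 817/289)
T5 translate by (-1, 2): (1222/289, 817/289) → (933/289, 1395/289)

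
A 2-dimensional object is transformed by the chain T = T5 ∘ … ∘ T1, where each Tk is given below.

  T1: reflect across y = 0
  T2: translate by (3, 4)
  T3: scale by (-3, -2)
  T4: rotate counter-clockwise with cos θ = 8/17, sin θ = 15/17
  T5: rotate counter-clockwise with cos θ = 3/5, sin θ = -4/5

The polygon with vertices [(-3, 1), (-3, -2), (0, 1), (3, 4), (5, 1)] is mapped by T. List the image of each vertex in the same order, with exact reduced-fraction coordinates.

T1 reflect across y = 0: (-3, 1) → (-3, -1); (-3, -2) → (-3, 2); (0, 1) → (0, -1); (3, 4) → (3, -4); (5, 1) → (5, -1)
T2 translate by (3, 4): (-3, -1) → (0, 3); (-3, 2) → (0, 6); (0, -1) → (3, 3); (3, -4) → (6, 0); (5, -1) → (8, 3)
T3 scale by (-3, -2): (0, 3) → (0, -6); (0, 6) → (0, -12); (3, 3) → (-9, -6); (6, 0) → (-18, 0); (8, 3) → (-24, -6)
T4 rotate counter-clockwise with cos θ = 8/17, sin θ = 15/17: (0, -6) → (90/17, -48/17); (0, -12) → (180/17, -96/17); (-9, -6) → (18/17, -183/17); (-18, 0) → (-144/17, -270/17); (-24, -6) → (-6, -24)
T5 rotate counter-clockwise with cos θ = 3/5, sin θ = -4/5: (90/17, -48/17) → (78/85, -504/85); (180/17, -96/17) → (156/85, -1008/85); (18/17, -183/17) → (-678/85, -621/85); (-144/17, -270/17) → (-1512/85, -234/85); (-6, -24) → (-114/5, -48/5)

image vertices: (78/85, -504/85), (156/85, -1008/85), (-678/85, -621/85), (-1512/85, -234/85), (-114/5, -48/5)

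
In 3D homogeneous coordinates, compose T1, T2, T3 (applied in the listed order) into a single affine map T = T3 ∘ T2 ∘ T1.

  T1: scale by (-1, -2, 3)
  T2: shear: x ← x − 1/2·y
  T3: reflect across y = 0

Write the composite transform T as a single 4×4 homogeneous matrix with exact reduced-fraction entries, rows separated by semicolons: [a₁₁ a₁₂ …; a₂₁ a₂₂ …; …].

T1 = [-1 0 0 0; 0 -2 0 0; 0 0 3 0; 0 0 0 1]
T2·T1 = [-1 1 0 0; 0 -2 0 0; 0 0 3 0; 0 0 0 1]
T3·…·T1 = [-1 1 0 0; 0 2 0 0; 0 0 3 0; 0 0 0 1]

T = [-1 1 0 0; 0 2 0 0; 0 0 3 0; 0 0 0 1]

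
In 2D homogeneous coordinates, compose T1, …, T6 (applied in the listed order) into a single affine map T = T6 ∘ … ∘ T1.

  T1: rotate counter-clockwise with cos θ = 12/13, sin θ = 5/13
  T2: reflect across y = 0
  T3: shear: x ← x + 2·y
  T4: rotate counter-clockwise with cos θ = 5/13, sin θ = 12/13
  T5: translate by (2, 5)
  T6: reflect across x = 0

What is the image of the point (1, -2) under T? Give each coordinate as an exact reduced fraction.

T1 rotate counter-clockwise with cos θ = 12/13, sin θ = 5/13: (1, -2) → (22/13, -19/13)
T2 reflect across y = 0: (22/13, -19/13) → (22/13, 19/13)
T3 shear: x ← x + 2·y: (22/13, 19/13) → (60/13, 19/13)
T4 rotate counter-clockwise with cos θ = 5/13, sin θ = 12/13: (60/13, 19/13) → (72/169, 815/169)
T5 translate by (2, 5): (72/169, 815/169) → (410/169, 1660/169)
T6 reflect across x = 0: (410/169, 1660/169) → (-410/169, 1660/169)

T(p) = (-410/169, 1660/169)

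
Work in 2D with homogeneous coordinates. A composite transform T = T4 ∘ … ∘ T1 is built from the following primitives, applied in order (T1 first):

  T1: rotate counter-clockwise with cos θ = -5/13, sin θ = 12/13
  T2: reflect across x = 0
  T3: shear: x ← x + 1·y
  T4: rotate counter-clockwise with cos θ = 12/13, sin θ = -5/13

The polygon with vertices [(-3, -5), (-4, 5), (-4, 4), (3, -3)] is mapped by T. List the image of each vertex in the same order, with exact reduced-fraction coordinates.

T1 rotate counter-clockwise with cos θ = -5/13, sin θ = 12/13: (-3, -5) → (75/13, -11/13); (-4, 5) → (-40/13, -73/13); (-4, 4) → (-28/13, -68/13); (3, -3) → (21/13, 51/13)
T2 reflect across x = 0: (75/13, -11/13) → (-75/13, -11/13); (-40/13, -73/13) → (40/13, -73/13); (-28/13, -68/13) → (28/13, -68/13); (21/13, 51/13) → (-21/13, 51/13)
T3 shear: x ← x + 1·y: (-75/13, -11/13) → (-86/13, -11/13); (40/13, -73/13) → (-33/13, -73/13); (28/13, -68/13) → (-40/13, -68/13); (-21/13, 51/13) → (30/13, 51/13)
T4 rotate counter-clockwise with cos θ = 12/13, sin θ = -5/13: (-86/13, -11/13) → (-1087/169, 298/169); (-33/13, -73/13) → (-761/169, -711/169); (-40/13, -68/13) → (-820/169, -616/169); (30/13, 51/13) → (615/169, 462/169)

image vertices: (-1087/169, 298/169), (-761/169, -711/169), (-820/169, -616/169), (615/169, 462/169)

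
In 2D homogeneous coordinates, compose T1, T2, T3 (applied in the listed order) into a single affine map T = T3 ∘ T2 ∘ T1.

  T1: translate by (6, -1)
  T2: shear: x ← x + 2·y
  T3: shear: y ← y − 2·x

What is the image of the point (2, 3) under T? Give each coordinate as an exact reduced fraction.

T1 translate by (6, -1): (2, 3) → (8, 2)
T2 shear: x ← x + 2·y: (8, 2) → (12, 2)
T3 shear: y ← y − 2·x: (12, 2) → (12, -22)

T(p) = (12, -22)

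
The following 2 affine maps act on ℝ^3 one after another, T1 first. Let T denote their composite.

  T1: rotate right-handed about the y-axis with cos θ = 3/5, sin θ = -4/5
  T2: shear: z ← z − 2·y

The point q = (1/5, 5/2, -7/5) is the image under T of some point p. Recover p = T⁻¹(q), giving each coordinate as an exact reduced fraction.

p = (3, 5/2, 2)

T1 = [3/5 0 -4/5 0; 0 1 0 0; 4/5 0 3/5 0; 0 0 0 1]
T2·T1 = [3/5 0 -4/5 0; 0 1 0 0; 4/5 -2 3/5 0; 0 0 0 1]
det M = 1; M⁻¹ = [3/5 8/5 4/5 0; 0 1 0 0; -4/5 6/5 3/5 0; 0 0 0 1]
M⁻¹ · (1/5, 5/2, -7/5)ᵀ = (3, 5/2, 2)ᵀ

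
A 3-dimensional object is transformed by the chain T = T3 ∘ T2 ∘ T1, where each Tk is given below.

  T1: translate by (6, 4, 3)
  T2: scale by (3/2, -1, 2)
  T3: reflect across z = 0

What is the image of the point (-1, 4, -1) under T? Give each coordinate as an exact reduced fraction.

T1 translate by (6, 4, 3): (-1, 4, -1) → (5, 8, 2)
T2 scale by (3/2, -1, 2): (5, 8, 2) → (15/2, -8, 4)
T3 reflect across z = 0: (15/2, -8, 4) → (15/2, -8, -4)

T(p) = (15/2, -8, -4)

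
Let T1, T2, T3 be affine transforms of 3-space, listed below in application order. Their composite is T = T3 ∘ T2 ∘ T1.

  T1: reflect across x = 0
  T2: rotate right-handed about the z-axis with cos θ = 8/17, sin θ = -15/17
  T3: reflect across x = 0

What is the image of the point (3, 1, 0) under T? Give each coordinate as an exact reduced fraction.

T1 reflect across x = 0: (3, 1, 0) → (-3, 1, 0)
T2 rotate right-handed about the z-axis with cos θ = 8/17, sin θ = -15/17: (-3, 1, 0) → (-9/17, 53/17, 0)
T3 reflect across x = 0: (-9/17, 53/17, 0) → (9/17, 53/17, 0)

T(p) = (9/17, 53/17, 0)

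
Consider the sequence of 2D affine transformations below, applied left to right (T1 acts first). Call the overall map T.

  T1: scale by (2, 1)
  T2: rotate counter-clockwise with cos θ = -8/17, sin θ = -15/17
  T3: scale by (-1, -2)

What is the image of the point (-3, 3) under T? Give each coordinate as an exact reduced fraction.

T(p) = (-93/17, -132/17)

T1 scale by (2, 1): (-3, 3) → (-6, 3)
T2 rotate counter-clockwise with cos θ = -8/17, sin θ = -15/17: (-6, 3) → (93/17, 66/17)
T3 scale by (-1, -2): (93/17, 66/17) → (-93/17, -132/17)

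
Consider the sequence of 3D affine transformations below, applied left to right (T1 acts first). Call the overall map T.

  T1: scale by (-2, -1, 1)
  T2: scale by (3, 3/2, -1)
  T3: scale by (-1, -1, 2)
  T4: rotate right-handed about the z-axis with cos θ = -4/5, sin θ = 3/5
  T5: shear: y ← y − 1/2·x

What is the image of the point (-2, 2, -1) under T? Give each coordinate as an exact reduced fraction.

T1 scale by (-2, -1, 1): (-2, 2, -1) → (4, -2, -1)
T2 scale by (3, 3/2, -1): (4, -2, -1) → (12, -3, 1)
T3 scale by (-1, -1, 2): (12, -3, 1) → (-12, 3, 2)
T4 rotate right-handed about the z-axis with cos θ = -4/5, sin θ = 3/5: (-12, 3, 2) → (39/5, -48/5, 2)
T5 shear: y ← y − 1/2·x: (39/5, -48/5, 2) → (39/5, -27/2, 2)

T(p) = (39/5, -27/2, 2)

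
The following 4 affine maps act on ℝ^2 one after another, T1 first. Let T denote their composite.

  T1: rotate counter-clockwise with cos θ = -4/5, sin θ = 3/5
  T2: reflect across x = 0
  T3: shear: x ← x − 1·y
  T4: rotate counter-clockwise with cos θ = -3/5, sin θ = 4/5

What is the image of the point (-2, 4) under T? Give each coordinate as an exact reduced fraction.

T1 rotate counter-clockwise with cos θ = -4/5, sin θ = 3/5: (-2, 4) → (-4/5, -22/5)
T2 reflect across x = 0: (-4/5, -22/5) → (4/5, -22/5)
T3 shear: x ← x − 1·y: (4/5, -22/5) → (26/5, -22/5)
T4 rotate counter-clockwise with cos θ = -3/5, sin θ = 4/5: (26/5, -22/5) → (2/5, 34/5)

T(p) = (2/5, 34/5)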